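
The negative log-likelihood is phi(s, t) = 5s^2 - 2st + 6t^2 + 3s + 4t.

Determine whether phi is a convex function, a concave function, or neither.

phi is quadratic, so its Hessian is the constant matrix H = [[10, -2], [-2, 12]].
det(H) = 116, tr(H) = 22.
det(H) > 0 and tr(H) > 0, so H is positive definite everywhere: convex.

convex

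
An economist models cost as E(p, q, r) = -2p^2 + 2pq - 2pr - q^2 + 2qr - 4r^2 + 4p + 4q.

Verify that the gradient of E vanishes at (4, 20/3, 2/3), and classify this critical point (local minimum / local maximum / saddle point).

local maximum

∇E = (-4p + 2q - 2r + 4, 2p - 2q + 2r + 4, -2p + 2q - 8r); substituting (4, 20/3, 2/3) gives ∇E = (0, 0, 0), so (4, 20/3, 2/3) is indeed a critical point.
The Hessian is constant: H = [[-4, 2, -2], [2, -2, 2], [-2, 2, -8]].
Leading principal minors: Δ₁ = -4, Δ₂ = 4, Δ₃ = -24.
The minors alternate sign starting negative (−, +, −), so H is negative definite: a local maximum.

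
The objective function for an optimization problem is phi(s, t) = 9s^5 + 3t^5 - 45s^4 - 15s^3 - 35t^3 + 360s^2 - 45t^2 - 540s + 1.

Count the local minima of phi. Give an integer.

4

phi separates as a function of s plus a function of t, so ∇phi=0 decouples.
∂phi/∂s = 45(s - 3)(s - 2)(s - 1)(s + 2) = 0 at s ∈ {-2, 1, 2, 3}; ∂phi/∂t = 15t(t - 3)(t + 1)(t + 2) = 0 at t ∈ {-2, -1, 0, 3}.
The Hessian is diagonal: diag(phi_ss, phi_tt). Second derivatives: phi_ss(-2)=-2700, phi_ss(1)=270, phi_ss(2)=-180, phi_ss(3)=450; phi_tt(-2)=-150, phi_tt(-1)=60, phi_tt(0)=-90, phi_tt(3)=900.
Local minima occur where both diagonal entries positive: (1, -1), (1, 3), (3, -1), (3, 3). Count: 4.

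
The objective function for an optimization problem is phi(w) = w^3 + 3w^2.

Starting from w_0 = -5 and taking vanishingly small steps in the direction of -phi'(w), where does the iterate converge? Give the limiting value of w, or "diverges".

phi'(w) = 3w(w + 2), so phi'(-5) = 45.
Gradient descent moves in the -phi' direction, i.e. w is decreasing.
There is no critical point below w=-5, and phi' keeps the same sign, so the iterate runs off to −∞.

diverges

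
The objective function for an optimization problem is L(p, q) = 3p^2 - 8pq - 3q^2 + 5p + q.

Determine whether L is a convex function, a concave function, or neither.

neither

L is quadratic, so its Hessian is the constant matrix H = [[6, -8], [-8, -6]].
det(H) = -100, tr(H) = 0.
det(H) < 0, so H is indefinite: neither convex nor concave.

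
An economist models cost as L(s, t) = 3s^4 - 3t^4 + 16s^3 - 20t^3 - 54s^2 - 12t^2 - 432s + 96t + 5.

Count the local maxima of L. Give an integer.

2

L separates as a function of s plus a function of t, so ∇L=0 decouples.
∂L/∂s = 12(s - 3)(s + 3)(s + 4) = 0 at s ∈ {-4, -3, 3}; ∂L/∂t = -12(t - 1)(t + 2)(t + 4) = 0 at t ∈ {-4, -2, 1}.
The Hessian is diagonal: diag(L_ss, L_tt). Second derivatives: L_ss(-4)=84, L_ss(-3)=-72, L_ss(3)=504; L_tt(-4)=-120, L_tt(-2)=72, L_tt(1)=-180.
Local maxima occur where both diagonal entries negative: (-3, -4), (-3, 1). Count: 2.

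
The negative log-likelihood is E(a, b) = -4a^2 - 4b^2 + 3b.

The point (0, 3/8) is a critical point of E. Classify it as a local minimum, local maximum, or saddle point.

local maximum

The Hessian of E is constant: H = [[-8, 0], [0, -8]].
det(H) = (-8)·(-8) − 0² = 64.
det(H) > 0 and tr(H) = -16 < 0, so H is negative definite and the point is a local maximum.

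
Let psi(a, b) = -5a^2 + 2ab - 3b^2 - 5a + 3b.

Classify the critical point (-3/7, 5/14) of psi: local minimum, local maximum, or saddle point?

The Hessian of psi is constant: H = [[-10, 2], [2, -6]].
det(H) = (-10)·(-6) − 2² = 56.
det(H) > 0 and tr(H) = -16 < 0, so H is negative definite and the point is a local maximum.

local maximum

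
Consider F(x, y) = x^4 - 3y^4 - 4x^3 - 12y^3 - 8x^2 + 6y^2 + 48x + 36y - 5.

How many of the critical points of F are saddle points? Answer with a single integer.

F separates as a function of x plus a function of y, so ∇F=0 decouples.
∂F/∂x = 4(x - 3)(x - 2)(x + 2) = 0 at x ∈ {-2, 2, 3}; ∂F/∂y = -12(y - 1)(y + 1)(y + 3) = 0 at y ∈ {-3, -1, 1}.
The Hessian is diagonal: diag(F_xx, F_yy). Second derivatives: F_xx(-2)=80, F_xx(2)=-16, F_xx(3)=20; F_yy(-3)=-96, F_yy(-1)=48, F_yy(1)=-96.
Saddle points occur where the two diagonal entries have opposite signs: (-2, -3), (-2, 1), (2, -1), (3, -3), (3, 1). Count: 5.

5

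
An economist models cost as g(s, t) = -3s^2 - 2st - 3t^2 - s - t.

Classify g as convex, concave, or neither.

g is quadratic, so its Hessian is the constant matrix H = [[-6, -2], [-2, -6]].
det(H) = 32, tr(H) = -12.
det(H) > 0 and tr(H) < 0, so H is negative definite everywhere: concave.

concave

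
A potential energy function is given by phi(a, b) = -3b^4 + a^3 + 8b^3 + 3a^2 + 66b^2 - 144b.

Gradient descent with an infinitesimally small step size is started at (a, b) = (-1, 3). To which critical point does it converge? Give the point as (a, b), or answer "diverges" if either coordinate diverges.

phi is separable, so gradient descent decouples: a follows -∂phi/∂a, b follows -∂phi/∂b.
∂phi/∂a = 3a(a + 2); at a=-1 this is -3, so a increases.
∂phi/∂b = -12(b - 4)(b - 1)(b + 3); at b=3 this is 144, so b decreases.
a converges to its nearest critical value 0 (a local min of the a-part); b converges to 1. The iterate converges to (0, 1).

(0, 1)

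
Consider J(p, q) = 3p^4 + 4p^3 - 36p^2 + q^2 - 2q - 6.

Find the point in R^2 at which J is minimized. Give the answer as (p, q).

(-3, 1)

J(p,q) separates as A(p) + B(q) − 6, so its minimum is min A + min B − 6.
A'(p) = 12p(p - 2)(p + 3) vanishes at p ∈ {-3, 0, 2}; B'(q) = 2q - 2 vanishes at q ∈ {1}.
Local minima of A (where A''>0): A(-3)=-189, A(2)=-64. Local minima of B: B(1)=-1.
So the global minimum of J is A(-3) + B(1) − 6 = -189 − 1 − 6 = -196, attained at (-3, 1).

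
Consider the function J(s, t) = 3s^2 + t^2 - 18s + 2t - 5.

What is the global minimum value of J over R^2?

J(s,t) separates as P(s) + Q(t) − 5, so its minimum is min P + min Q − 5.
P'(s) = 6s - 18 vanishes at s ∈ {3}; Q'(t) = 2(t + 1) vanishes at t ∈ {-1}.
Local minima of P (where P''>0): P(3)=-27. Local minima of Q: Q(-1)=-1.
So the global minimum of J is P(3) + Q(-1) − 5 = -27 − 1 − 5 = -33, attained at (3, -1).

-33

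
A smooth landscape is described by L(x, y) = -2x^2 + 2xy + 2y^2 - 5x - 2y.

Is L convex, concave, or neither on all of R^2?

L is quadratic, so its Hessian is the constant matrix H = [[-4, 2], [2, 4]].
det(H) = -20, tr(H) = 0.
det(H) < 0, so H is indefinite: neither convex nor concave.

neither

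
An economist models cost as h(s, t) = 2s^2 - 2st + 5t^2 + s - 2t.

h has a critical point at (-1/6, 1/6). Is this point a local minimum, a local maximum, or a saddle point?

local minimum

The Hessian of h is constant: H = [[4, -2], [-2, 10]].
det(H) = 4·10 − (-2)² = 36.
det(H) > 0 and tr(H) = 14 > 0, so H is positive definite and the point is a local minimum.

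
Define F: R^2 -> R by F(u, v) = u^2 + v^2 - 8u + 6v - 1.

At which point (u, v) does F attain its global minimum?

F(u,v) separates as P(u) + Q(v) − 1, so its minimum is min P + min Q − 1.
P'(u) = 2u - 8 vanishes at u ∈ {4}; Q'(v) = 2v + 6 vanishes at v ∈ {-3}.
Local minima of P (where P''>0): P(4)=-16. Local minima of Q: Q(-3)=-9.
So the global minimum of F is P(4) + Q(-3) − 1 = -16 − 9 − 1 = -26, attained at (4, -3).

(4, -3)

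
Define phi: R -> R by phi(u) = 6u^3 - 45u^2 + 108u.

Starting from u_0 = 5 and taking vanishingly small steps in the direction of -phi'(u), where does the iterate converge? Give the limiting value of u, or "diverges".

3

phi'(u) = 18(u - 3)(u - 2), so phi'(5) = 108.
Gradient descent moves in the -phi' direction, i.e. u is decreasing.
The nearest critical point in that direction is u = 3, where phi'' = 18 > 0 (a local minimum). The iterate converges there.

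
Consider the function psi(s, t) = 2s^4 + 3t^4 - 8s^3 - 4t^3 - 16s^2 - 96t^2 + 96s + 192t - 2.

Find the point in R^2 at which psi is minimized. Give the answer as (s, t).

psi(s,t) separates as P(s) + Q(t) − 2, so its minimum is min P + min Q − 2.
P'(s) = 8(s - 3)(s - 2)(s + 2) vanishes at s ∈ {-2, 2, 3}; Q'(t) = 12(t - 4)(t - 1)(t + 4) vanishes at t ∈ {-4, 1, 4}.
Local minima of P (where P''>0): P(-2)=-160, P(3)=90. Local minima of Q: Q(-4)=-1280, Q(4)=-256.
So the global minimum of psi is P(-2) + Q(-4) − 2 = -160 − 1280 − 2 = -1442, attained at (-2, -4).

(-2, -4)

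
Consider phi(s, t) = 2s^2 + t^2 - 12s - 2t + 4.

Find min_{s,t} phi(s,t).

-15

phi(s,t) separates as P(s) + Q(t) + 4, so its minimum is min P + min Q + 4.
P'(s) = 4s - 12 vanishes at s ∈ {3}; Q'(t) = 2(t - 1) vanishes at t ∈ {1}.
Local minima of P (where P''>0): P(3)=-18. Local minima of Q: Q(1)=-1.
So the global minimum of phi is P(3) + Q(1) + 4 = -18 − 1 + 4 = -15, attained at (3, 1).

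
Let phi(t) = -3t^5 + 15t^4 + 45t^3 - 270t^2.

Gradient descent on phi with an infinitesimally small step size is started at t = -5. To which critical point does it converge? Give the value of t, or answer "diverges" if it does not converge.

-3

phi'(t) = -15t(t - 4)(t - 3)(t + 3), so phi'(-5) = -10800.
Gradient descent moves in the -phi' direction, i.e. t is increasing.
The nearest critical point in that direction is t = -3, where phi'' = 1890 > 0 (a local minimum). The iterate converges there.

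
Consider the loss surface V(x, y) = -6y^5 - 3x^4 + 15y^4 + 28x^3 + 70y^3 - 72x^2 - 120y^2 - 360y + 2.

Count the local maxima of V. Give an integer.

4

V separates as a function of x plus a function of y, so ∇V=0 decouples.
∂V/∂x = -12x(x - 4)(x - 3) = 0 at x ∈ {0, 3, 4}; ∂V/∂y = -30(y - 3)(y - 2)(y + 1)(y + 2) = 0 at y ∈ {-2, -1, 2, 3}.
The Hessian is diagonal: diag(V_xx, V_yy). Second derivatives: V_xx(0)=-144, V_xx(3)=36, V_xx(4)=-48; V_yy(-2)=600, V_yy(-1)=-360, V_yy(2)=360, V_yy(3)=-600.
Local maxima occur where both diagonal entries negative: (0, -1), (0, 3), (4, -1), (4, 3). Count: 4.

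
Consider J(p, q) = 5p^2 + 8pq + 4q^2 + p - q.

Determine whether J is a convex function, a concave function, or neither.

convex

J is quadratic, so its Hessian is the constant matrix H = [[10, 8], [8, 8]].
det(H) = 16, tr(H) = 18.
det(H) > 0 and tr(H) > 0, so H is positive definite everywhere: convex.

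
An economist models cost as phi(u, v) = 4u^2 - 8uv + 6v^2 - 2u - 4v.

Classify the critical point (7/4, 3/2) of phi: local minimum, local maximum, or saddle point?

local minimum

The Hessian of phi is constant: H = [[8, -8], [-8, 12]].
det(H) = 8·12 − (-8)² = 32.
det(H) > 0 and tr(H) = 20 > 0, so H is positive definite and the point is a local minimum.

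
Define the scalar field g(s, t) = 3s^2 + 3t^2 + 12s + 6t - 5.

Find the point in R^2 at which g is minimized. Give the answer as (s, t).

g(s,t) separates as P(s) + Q(t) − 5, so its minimum is min P + min Q − 5.
P'(s) = 6s + 12 vanishes at s ∈ {-2}; Q'(t) = 6(t + 1) vanishes at t ∈ {-1}.
Local minima of P (where P''>0): P(-2)=-12. Local minima of Q: Q(-1)=-3.
So the global minimum of g is P(-2) + Q(-1) − 5 = -12 − 3 − 5 = -20, attained at (-2, -1).

(-2, -1)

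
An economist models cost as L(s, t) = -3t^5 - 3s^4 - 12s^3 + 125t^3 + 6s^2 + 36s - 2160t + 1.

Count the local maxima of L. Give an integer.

4

L separates as a function of s plus a function of t, so ∇L=0 decouples.
∂L/∂s = -12(s - 1)(s + 1)(s + 3) = 0 at s ∈ {-3, -1, 1}; ∂L/∂t = -15(t - 4)(t - 3)(t + 3)(t + 4) = 0 at t ∈ {-4, -3, 3, 4}.
The Hessian is diagonal: diag(L_ss, L_tt). Second derivatives: L_ss(-3)=-96, L_ss(-1)=48, L_ss(1)=-96; L_tt(-4)=840, L_tt(-3)=-630, L_tt(3)=630, L_tt(4)=-840.
Local maxima occur where both diagonal entries negative: (-3, -3), (-3, 4), (1, -3), (1, 4). Count: 4.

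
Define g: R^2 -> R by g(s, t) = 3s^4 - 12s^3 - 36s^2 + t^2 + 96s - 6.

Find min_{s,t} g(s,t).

-198

g(s,t) separates as P(s) + Q(t) − 6, so its minimum is min P + min Q − 6.
P'(s) = 12(s - 4)(s - 1)(s + 2) vanishes at s ∈ {-2, 1, 4}; Q'(t) = 2t vanishes at t ∈ {0}.
Local minima of P (where P''>0): P(-2)=-192, P(4)=-192. Local minima of Q: Q(0)=0.
So the global minimum of g is P(-2) + Q(0) − 6 = -192 + 0 − 6 = -198, attained at (-2, 0).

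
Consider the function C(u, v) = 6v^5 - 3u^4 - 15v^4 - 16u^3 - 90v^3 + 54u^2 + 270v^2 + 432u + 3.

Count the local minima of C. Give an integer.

C separates as a function of u plus a function of v, so ∇C=0 decouples.
∂C/∂u = -12(u - 3)(u + 3)(u + 4) = 0 at u ∈ {-4, -3, 3}; ∂C/∂v = 30v(v - 3)(v - 2)(v + 3) = 0 at v ∈ {-3, 0, 2, 3}.
The Hessian is diagonal: diag(C_uu, C_vv). Second derivatives: C_uu(-4)=-84, C_uu(-3)=72, C_uu(3)=-504; C_vv(-3)=-2700, C_vv(0)=540, C_vv(2)=-300, C_vv(3)=540.
Local minima occur where both diagonal entries positive: (-3, 0), (-3, 3). Count: 2.

2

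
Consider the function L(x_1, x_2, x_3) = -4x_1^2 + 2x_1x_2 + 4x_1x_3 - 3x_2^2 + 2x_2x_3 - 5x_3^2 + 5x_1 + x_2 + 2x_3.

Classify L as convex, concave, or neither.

L is quadratic, so its Hessian is the constant matrix H = [[-8, 2, 4], [2, -6, 2], [4, 2, -10]].
Leading principal minors: -8, 44, -280.
Signs alternate −, +, − ⇒ H ≺ 0 ⇒ concave.

concave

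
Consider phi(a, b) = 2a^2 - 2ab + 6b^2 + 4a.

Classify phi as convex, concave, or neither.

convex

phi is quadratic, so its Hessian is the constant matrix H = [[4, -2], [-2, 12]].
det(H) = 44, tr(H) = 16.
det(H) > 0 and tr(H) > 0, so H is positive definite everywhere: convex.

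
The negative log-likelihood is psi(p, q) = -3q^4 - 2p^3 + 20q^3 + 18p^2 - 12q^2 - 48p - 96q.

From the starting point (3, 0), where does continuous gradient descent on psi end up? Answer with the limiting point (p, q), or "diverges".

psi is separable, so gradient descent decouples: p follows -∂psi/∂p, q follows -∂psi/∂q.
∂psi/∂p = -6(p - 4)(p - 2); at p=3 this is 6, so p decreases.
∂psi/∂q = -12(q - 4)(q - 2)(q + 1); at q=0 this is -96, so q increases.
p converges to its nearest critical value 2 (a local min of the p-part); q converges to 2. The iterate converges to (2, 2).

(2, 2)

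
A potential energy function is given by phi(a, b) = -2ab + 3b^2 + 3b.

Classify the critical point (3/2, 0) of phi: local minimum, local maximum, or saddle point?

saddle point

The Hessian of phi is constant: H = [[0, -2], [-2, 6]].
det(H) = 0·6 − (-2)² = -4.
Since det(H) < 0, H is indefinite and the critical point is a saddle point.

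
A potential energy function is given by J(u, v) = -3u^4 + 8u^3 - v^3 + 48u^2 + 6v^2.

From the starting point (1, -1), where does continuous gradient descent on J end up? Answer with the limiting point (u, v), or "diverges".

(0, 0)

J is separable, so gradient descent decouples: u follows -∂J/∂u, v follows -∂J/∂v.
∂J/∂u = -12u(u - 4)(u + 2); at u=1 this is 108, so u decreases.
∂J/∂v = -3v(v - 4); at v=-1 this is -15, so v increases.
u converges to its nearest critical value 0 (a local min of the u-part); v converges to 0. The iterate converges to (0, 0).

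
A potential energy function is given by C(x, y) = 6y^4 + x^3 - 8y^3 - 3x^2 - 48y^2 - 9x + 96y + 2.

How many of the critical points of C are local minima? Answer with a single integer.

2

C separates as a function of x plus a function of y, so ∇C=0 decouples.
∂C/∂x = 3(x - 3)(x + 1) = 0 at x ∈ {-1, 3}; ∂C/∂y = 24(y - 2)(y - 1)(y + 2) = 0 at y ∈ {-2, 1, 2}.
The Hessian is diagonal: diag(C_xx, C_yy). Second derivatives: C_xx(-1)=-12, C_xx(3)=12; C_yy(-2)=288, C_yy(1)=-72, C_yy(2)=96.
Local minima occur where both diagonal entries positive: (3, -2), (3, 2). Count: 2.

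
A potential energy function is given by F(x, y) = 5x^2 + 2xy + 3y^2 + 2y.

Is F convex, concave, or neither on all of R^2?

convex

F is quadratic, so its Hessian is the constant matrix H = [[10, 2], [2, 6]].
det(H) = 56, tr(H) = 16.
det(H) > 0 and tr(H) > 0, so H is positive definite everywhere: convex.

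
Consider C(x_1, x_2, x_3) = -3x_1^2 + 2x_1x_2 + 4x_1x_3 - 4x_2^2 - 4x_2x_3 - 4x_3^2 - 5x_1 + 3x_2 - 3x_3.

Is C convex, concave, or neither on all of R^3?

C is quadratic, so its Hessian is the constant matrix H = [[-6, 2, 4], [2, -8, -4], [4, -4, -8]].
Leading principal minors: -6, 44, -192.
Signs alternate −, +, − ⇒ H ≺ 0 ⇒ concave.

concave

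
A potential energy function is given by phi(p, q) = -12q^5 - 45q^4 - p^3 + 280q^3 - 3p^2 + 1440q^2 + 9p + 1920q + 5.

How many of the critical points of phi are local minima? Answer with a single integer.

2

phi separates as a function of p plus a function of q, so ∇phi=0 decouples.
∂phi/∂p = -3(p - 1)(p + 3) = 0 at p ∈ {-3, 1}; ∂phi/∂q = -60(q - 4)(q + 1)(q + 2)(q + 4) = 0 at q ∈ {-4, -2, -1, 4}.
The Hessian is diagonal: diag(phi_pp, phi_qq). Second derivatives: phi_pp(-3)=12, phi_pp(1)=-12; phi_qq(-4)=2880, phi_qq(-2)=-720, phi_qq(-1)=900, phi_qq(4)=-14400.
Local minima occur where both diagonal entries positive: (-3, -4), (-3, -1). Count: 2.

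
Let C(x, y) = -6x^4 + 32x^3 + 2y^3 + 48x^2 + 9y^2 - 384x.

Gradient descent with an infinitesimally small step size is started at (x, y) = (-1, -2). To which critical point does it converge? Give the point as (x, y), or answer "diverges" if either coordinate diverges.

C is separable, so gradient descent decouples: x follows -∂C/∂x, y follows -∂C/∂y.
∂C/∂x = -24(x - 4)(x - 2)(x + 2); at x=-1 this is -360, so x increases.
∂C/∂y = 6y(y + 3); at y=-2 this is -12, so y increases.
x converges to its nearest critical value 2 (a local min of the x-part); y converges to 0. The iterate converges to (2, 0).

(2, 0)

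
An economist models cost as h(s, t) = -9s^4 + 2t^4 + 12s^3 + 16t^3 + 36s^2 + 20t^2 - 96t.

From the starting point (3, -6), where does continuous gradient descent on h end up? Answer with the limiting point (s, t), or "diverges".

h is separable, so gradient descent decouples: s follows -∂h/∂s, t follows -∂h/∂t.
∂h/∂s = -36s(s - 2)(s + 1); at s=3 this is -432, so s increases.
∂h/∂t = 8(t - 1)(t + 3)(t + 4); at t=-6 this is -336, so t increases.
The s-coordinate has no critical point in that direction and runs off to infinity.

diverges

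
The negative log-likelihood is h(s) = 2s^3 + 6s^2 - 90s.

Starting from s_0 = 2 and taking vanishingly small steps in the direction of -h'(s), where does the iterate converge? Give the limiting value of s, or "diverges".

3

h'(s) = 6(s - 3)(s + 5), so h'(2) = -42.
Gradient descent moves in the -h' direction, i.e. s is increasing.
The nearest critical point in that direction is s = 3, where h'' = 48 > 0 (a local minimum). The iterate converges there.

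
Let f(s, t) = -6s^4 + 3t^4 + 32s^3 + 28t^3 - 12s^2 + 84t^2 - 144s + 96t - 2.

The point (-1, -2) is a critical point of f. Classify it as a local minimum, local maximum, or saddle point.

local maximum

The mixed partial ∂²f/∂s∂t is 0, so the Hessian at any point is diag(f_ss, f_tt) = diag(24(-3s^2 + 8s - 1), 12(3t^2 + 14t + 14)).
At (-1, -2): H = diag(-288, -24).
Both eigenvalues are negative, so H is negative definite: a local maximum.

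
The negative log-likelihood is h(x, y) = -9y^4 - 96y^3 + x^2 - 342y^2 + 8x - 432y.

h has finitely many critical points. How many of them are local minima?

1

h separates as a function of x plus a function of y, so ∇h=0 decouples.
∂h/∂x = 2(x + 4) = 0 at x ∈ {-4}; ∂h/∂y = -36(y + 1)(y + 3)(y + 4) = 0 at y ∈ {-4, -3, -1}.
The Hessian is diagonal: diag(h_xx, h_yy). Second derivatives: h_xx(-4)=2; h_yy(-4)=-108, h_yy(-3)=72, h_yy(-1)=-216.
Local minima occur where both diagonal entries positive: (-4, -3). Count: 1.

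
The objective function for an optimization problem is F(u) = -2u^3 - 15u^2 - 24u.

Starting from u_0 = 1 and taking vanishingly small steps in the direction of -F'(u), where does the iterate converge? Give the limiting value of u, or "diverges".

F'(u) = -6(u + 1)(u + 4), so F'(1) = -60.
Gradient descent moves in the -F' direction, i.e. u is increasing.
There is no critical point above u=1, and F' keeps the same sign, so the iterate runs off to +∞.

diverges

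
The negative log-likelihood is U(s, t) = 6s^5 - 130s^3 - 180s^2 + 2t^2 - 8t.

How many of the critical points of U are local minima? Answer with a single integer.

U separates as a function of s plus a function of t, so ∇U=0 decouples.
∂U/∂s = 30s(s - 4)(s + 1)(s + 3) = 0 at s ∈ {-3, -1, 0, 4}; ∂U/∂t = 4(t - 2) = 0 at t ∈ {2}.
The Hessian is diagonal: diag(U_ss, U_tt). Second derivatives: U_ss(-3)=-1260, U_ss(-1)=300, U_ss(0)=-360, U_ss(4)=4200; U_tt(2)=4.
Local minima occur where both diagonal entries positive: (-1, 2), (4, 2). Count: 2.

2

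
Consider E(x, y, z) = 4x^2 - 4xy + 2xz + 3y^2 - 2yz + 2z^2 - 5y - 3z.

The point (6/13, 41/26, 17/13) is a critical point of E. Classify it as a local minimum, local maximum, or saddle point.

local minimum

The Hessian is constant: H = [[8, -4, 2], [-4, 6, -2], [2, -2, 4]].
Leading principal minors: Δ₁ = 8, Δ₂ = 32, Δ₃ = 104.
All leading minors are positive, so H is positive definite: a local minimum.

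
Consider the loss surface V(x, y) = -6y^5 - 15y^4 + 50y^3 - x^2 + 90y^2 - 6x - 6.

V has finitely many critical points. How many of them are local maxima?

2

V separates as a function of x plus a function of y, so ∇V=0 decouples.
∂V/∂x = -2(x + 3) = 0 at x ∈ {-3}; ∂V/∂y = -30y(y - 2)(y + 1)(y + 3) = 0 at y ∈ {-3, -1, 0, 2}.
The Hessian is diagonal: diag(V_xx, V_yy). Second derivatives: V_xx(-3)=-2; V_yy(-3)=900, V_yy(-1)=-180, V_yy(0)=180, V_yy(2)=-900.
Local maxima occur where both diagonal entries negative: (-3, -1), (-3, 2). Count: 2.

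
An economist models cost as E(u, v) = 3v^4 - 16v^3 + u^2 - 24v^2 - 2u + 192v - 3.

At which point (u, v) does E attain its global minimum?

(1, -2)

E(u,v) separates as P(u) + Q(v) − 3, so its minimum is min P + min Q − 3.
P'(u) = 2u - 2 vanishes at u ∈ {1}; Q'(v) = 12(v - 4)(v - 2)(v + 2) vanishes at v ∈ {-2, 2, 4}.
Local minima of P (where P''>0): P(1)=-1. Local minima of Q: Q(-2)=-304, Q(4)=128.
So the global minimum of E is P(1) + Q(-2) − 3 = -1 − 304 − 3 = -308, attained at (1, -2).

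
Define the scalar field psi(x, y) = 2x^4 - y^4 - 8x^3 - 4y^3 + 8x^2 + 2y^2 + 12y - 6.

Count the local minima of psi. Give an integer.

psi separates as a function of x plus a function of y, so ∇psi=0 decouples.
∂psi/∂x = 8x(x - 2)(x - 1) = 0 at x ∈ {0, 1, 2}; ∂psi/∂y = -4(y - 1)(y + 1)(y + 3) = 0 at y ∈ {-3, -1, 1}.
The Hessian is diagonal: diag(psi_xx, psi_yy). Second derivatives: psi_xx(0)=16, psi_xx(1)=-8, psi_xx(2)=16; psi_yy(-3)=-32, psi_yy(-1)=16, psi_yy(1)=-32.
Local minima occur where both diagonal entries positive: (0, -1), (2, -1). Count: 2.

2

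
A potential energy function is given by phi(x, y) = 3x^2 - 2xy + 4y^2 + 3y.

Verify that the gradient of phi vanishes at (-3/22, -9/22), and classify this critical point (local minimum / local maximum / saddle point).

∇phi = (6x - 2y, -2x + 8y + 3); substituting (-3/22, -9/22) gives ∇phi = (0, 0), so (-3/22, -9/22) is indeed a critical point.
The Hessian of phi is constant: H = [[6, -2], [-2, 8]].
det(H) = 6·8 − (-2)² = 44.
det(H) > 0 and tr(H) = 14 > 0, so H is positive definite and the point is a local minimum.

local minimum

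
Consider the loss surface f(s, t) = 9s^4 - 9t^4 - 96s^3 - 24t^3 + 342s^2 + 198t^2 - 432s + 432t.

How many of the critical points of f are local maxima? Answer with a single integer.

f separates as a function of s plus a function of t, so ∇f=0 decouples.
∂f/∂s = 36(s - 4)(s - 3)(s - 1) = 0 at s ∈ {1, 3, 4}; ∂f/∂t = -36(t - 3)(t + 1)(t + 4) = 0 at t ∈ {-4, -1, 3}.
The Hessian is diagonal: diag(f_ss, f_tt). Second derivatives: f_ss(1)=216, f_ss(3)=-72, f_ss(4)=108; f_tt(-4)=-756, f_tt(-1)=432, f_tt(3)=-1008.
Local maxima occur where both diagonal entries negative: (3, -4), (3, 3). Count: 2.

2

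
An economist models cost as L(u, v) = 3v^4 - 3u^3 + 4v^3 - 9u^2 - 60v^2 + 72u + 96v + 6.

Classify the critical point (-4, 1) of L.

The mixed partial ∂²L/∂u∂v is 0, so the Hessian at any point is diag(L_uu, L_vv) = diag(-18(u + 1), 12(3v^2 + 2v - 10)).
At (-4, 1): H = diag(54, -60).
The eigenvalues have opposite signs, so H is indefinite: a saddle point.

saddle point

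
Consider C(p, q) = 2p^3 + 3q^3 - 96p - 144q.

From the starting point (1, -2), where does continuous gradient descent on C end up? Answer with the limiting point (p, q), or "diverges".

(4, 4)

C is separable, so gradient descent decouples: p follows -∂C/∂p, q follows -∂C/∂q.
∂C/∂p = 6(p - 4)(p + 4); at p=1 this is -90, so p increases.
∂C/∂q = 9(q - 4)(q + 4); at q=-2 this is -108, so q increases.
p converges to its nearest critical value 4 (a local min of the p-part); q converges to 4. The iterate converges to (4, 4).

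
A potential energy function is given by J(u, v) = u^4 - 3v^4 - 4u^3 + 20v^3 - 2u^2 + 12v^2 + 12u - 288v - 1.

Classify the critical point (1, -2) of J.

The mixed partial ∂²J/∂u∂v is 0, so the Hessian at any point is diag(J_uu, J_vv) = diag(4(3u^2 - 6u - 1), 12(-3v^2 + 10v + 2)).
At (1, -2): H = diag(-16, -360).
Both eigenvalues are negative, so H is negative definite: a local maximum.

local maximum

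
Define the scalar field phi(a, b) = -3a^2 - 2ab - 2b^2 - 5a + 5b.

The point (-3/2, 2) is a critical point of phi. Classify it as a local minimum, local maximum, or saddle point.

The Hessian of phi is constant: H = [[-6, -2], [-2, -4]].
det(H) = (-6)·(-4) − (-2)² = 20.
det(H) > 0 and tr(H) = -10 < 0, so H is negative definite and the point is a local maximum.

local maximum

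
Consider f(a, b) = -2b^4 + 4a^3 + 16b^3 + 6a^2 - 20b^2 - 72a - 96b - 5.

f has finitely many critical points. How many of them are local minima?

f separates as a function of a plus a function of b, so ∇f=0 decouples.
∂f/∂a = 12(a - 2)(a + 3) = 0 at a ∈ {-3, 2}; ∂f/∂b = -8(b - 4)(b - 3)(b + 1) = 0 at b ∈ {-1, 3, 4}.
The Hessian is diagonal: diag(f_aa, f_bb). Second derivatives: f_aa(-3)=-60, f_aa(2)=60; f_bb(-1)=-160, f_bb(3)=32, f_bb(4)=-40.
Local minima occur where both diagonal entries positive: (2, 3). Count: 1.

1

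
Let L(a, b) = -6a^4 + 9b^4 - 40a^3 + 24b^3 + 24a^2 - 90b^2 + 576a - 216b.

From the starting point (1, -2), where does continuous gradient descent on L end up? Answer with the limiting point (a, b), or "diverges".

(-3, -3)

L is separable, so gradient descent decouples: a follows -∂L/∂a, b follows -∂L/∂b.
∂L/∂a = -24(a - 2)(a + 3)(a + 4); at a=1 this is 480, so a decreases.
∂L/∂b = 36(b - 2)(b + 1)(b + 3); at b=-2 this is 144, so b decreases.
a converges to its nearest critical value -3 (a local min of the a-part); b converges to -3. The iterate converges to (-3, -3).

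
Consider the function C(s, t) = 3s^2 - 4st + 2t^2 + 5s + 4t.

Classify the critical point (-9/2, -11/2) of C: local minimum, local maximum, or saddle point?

local minimum

The Hessian of C is constant: H = [[6, -4], [-4, 4]].
det(H) = 6·4 − (-4)² = 8.
det(H) > 0 and tr(H) = 10 > 0, so H is positive definite and the point is a local minimum.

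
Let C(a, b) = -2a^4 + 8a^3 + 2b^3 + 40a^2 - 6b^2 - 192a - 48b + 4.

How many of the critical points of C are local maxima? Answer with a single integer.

2

C separates as a function of a plus a function of b, so ∇C=0 decouples.
∂C/∂a = -8(a - 4)(a - 2)(a + 3) = 0 at a ∈ {-3, 2, 4}; ∂C/∂b = 6(b - 4)(b + 2) = 0 at b ∈ {-2, 4}.
The Hessian is diagonal: diag(C_aa, C_bb). Second derivatives: C_aa(-3)=-280, C_aa(2)=80, C_aa(4)=-112; C_bb(-2)=-36, C_bb(4)=36.
Local maxima occur where both diagonal entries negative: (-3, -2), (4, -2). Count: 2.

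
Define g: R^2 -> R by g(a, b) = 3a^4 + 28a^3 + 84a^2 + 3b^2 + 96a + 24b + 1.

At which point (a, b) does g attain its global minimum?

g(a,b) separates as P(a) + Q(b) + 1, so its minimum is min P + min Q + 1.
P'(a) = 12(a + 1)(a + 2)(a + 4) vanishes at a ∈ {-4, -2, -1}; Q'(b) = 6b + 24 vanishes at b ∈ {-4}.
Local minima of P (where P''>0): P(-4)=-64, P(-1)=-37. Local minima of Q: Q(-4)=-48.
So the global minimum of g is P(-4) + Q(-4) + 1 = -64 − 48 + 1 = -111, attained at (-4, -4).

(-4, -4)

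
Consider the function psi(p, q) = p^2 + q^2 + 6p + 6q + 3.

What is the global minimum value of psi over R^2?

-15

psi(p,q) separates as A(p) + B(q) + 3, so its minimum is min A + min B + 3.
A'(p) = 2p + 6 vanishes at p ∈ {-3}; B'(q) = 2q + 6 vanishes at q ∈ {-3}.
Local minima of A (where A''>0): A(-3)=-9. Local minima of B: B(-3)=-9.
So the global minimum of psi is A(-3) + B(-3) + 3 = -9 − 9 + 3 = -15, attained at (-3, -3).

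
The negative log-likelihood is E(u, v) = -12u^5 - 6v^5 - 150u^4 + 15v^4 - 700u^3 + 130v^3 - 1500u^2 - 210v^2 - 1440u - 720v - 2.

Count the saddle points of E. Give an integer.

8

E separates as a function of u plus a function of v, so ∇E=0 decouples.
∂E/∂u = -60(u + 1)(u + 2)(u + 3)(u + 4) = 0 at u ∈ {-4, -3, -2, -1}; ∂E/∂v = -30(v - 4)(v - 2)(v + 1)(v + 3) = 0 at v ∈ {-3, -1, 2, 4}.
The Hessian is diagonal: diag(E_uu, E_vv). Second derivatives: E_uu(-4)=360, E_uu(-3)=-120, E_uu(-2)=120, E_uu(-1)=-360; E_vv(-3)=2100, E_vv(-1)=-900, E_vv(2)=900, E_vv(4)=-2100.
Saddle points occur where the two diagonal entries have opposite signs: (-4, -1), (-4, 4), (-3, -3), (-3, 2), (-2, -1), (-2, 4), (-1, -3), (-1, 2). Count: 8.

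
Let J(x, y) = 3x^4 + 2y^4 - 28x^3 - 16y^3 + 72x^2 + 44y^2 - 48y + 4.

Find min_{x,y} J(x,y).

-14

J(x,y) separates as P(x) + Q(y) + 4, so its minimum is min P + min Q + 4.
P'(x) = 12x(x - 4)(x - 3) vanishes at x ∈ {0, 3, 4}; Q'(y) = 8(y - 3)(y - 2)(y - 1) vanishes at y ∈ {1, 2, 3}.
Local minima of P (where P''>0): P(0)=0, P(4)=128. Local minima of Q: Q(1)=-18, Q(3)=-18.
So the global minimum of J is P(0) + Q(1) + 4 = 0 − 18 + 4 = -14, attained at (0, 1).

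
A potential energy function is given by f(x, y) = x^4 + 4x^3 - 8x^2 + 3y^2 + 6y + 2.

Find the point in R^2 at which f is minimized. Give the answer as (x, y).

f(x,y) separates as P(x) + Q(y) + 2, so its minimum is min P + min Q + 2.
P'(x) = 4x(x - 1)(x + 4) vanishes at x ∈ {-4, 0, 1}; Q'(y) = 6y + 6 vanishes at y ∈ {-1}.
Local minima of P (where P''>0): P(-4)=-128, P(1)=-3. Local minima of Q: Q(-1)=-3.
So the global minimum of f is P(-4) + Q(-1) + 2 = -128 − 3 + 2 = -129, attained at (-4, -1).

(-4, -1)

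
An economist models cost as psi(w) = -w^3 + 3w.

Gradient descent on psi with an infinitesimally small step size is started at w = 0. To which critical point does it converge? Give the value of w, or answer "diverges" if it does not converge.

-1

psi'(w) = -3(w - 1)(w + 1), so psi'(0) = 3.
Gradient descent moves in the -psi' direction, i.e. w is decreasing.
The nearest critical point in that direction is w = -1, where psi'' = 6 > 0 (a local minimum). The iterate converges there.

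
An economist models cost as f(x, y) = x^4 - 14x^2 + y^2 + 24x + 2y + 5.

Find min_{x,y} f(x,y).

-113

f(x,y) separates as P(x) + Q(y) + 5, so its minimum is min P + min Q + 5.
P'(x) = 4(x - 2)(x - 1)(x + 3) vanishes at x ∈ {-3, 1, 2}; Q'(y) = 2y + 2 vanishes at y ∈ {-1}.
Local minima of P (where P''>0): P(-3)=-117, P(2)=8. Local minima of Q: Q(-1)=-1.
So the global minimum of f is P(-3) + Q(-1) + 5 = -117 − 1 + 5 = -113, attained at (-3, -1).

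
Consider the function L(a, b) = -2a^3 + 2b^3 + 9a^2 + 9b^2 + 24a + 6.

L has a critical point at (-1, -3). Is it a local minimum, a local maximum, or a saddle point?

The mixed partial ∂²L/∂a∂b is 0, so the Hessian at any point is diag(L_aa, L_bb) = diag(6(-2a + 3), 6(2b + 3)).
At (-1, -3): H = diag(30, -18).
The eigenvalues have opposite signs, so H is indefinite: a saddle point.

saddle point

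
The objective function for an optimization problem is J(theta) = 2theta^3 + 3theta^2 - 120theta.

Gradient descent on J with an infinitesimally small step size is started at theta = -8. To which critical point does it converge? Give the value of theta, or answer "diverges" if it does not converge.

diverges

J'(theta) = 6(theta - 4)(theta + 5), so J'(-8) = 216.
Gradient descent moves in the -J' direction, i.e. theta is decreasing.
There is no critical point below theta=-8, and J' keeps the same sign, so the iterate runs off to −∞.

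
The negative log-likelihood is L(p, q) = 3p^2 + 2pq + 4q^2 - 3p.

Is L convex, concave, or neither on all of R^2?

L is quadratic, so its Hessian is the constant matrix H = [[6, 2], [2, 8]].
det(H) = 44, tr(H) = 14.
det(H) > 0 and tr(H) > 0, so H is positive definite everywhere: convex.

convex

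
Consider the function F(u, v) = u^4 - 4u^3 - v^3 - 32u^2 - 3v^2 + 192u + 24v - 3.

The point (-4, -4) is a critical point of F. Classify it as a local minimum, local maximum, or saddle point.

The mixed partial ∂²F/∂u∂v is 0, so the Hessian at any point is diag(F_uu, F_vv) = diag(4(3u^2 - 6u - 16), -6(v + 1)).
At (-4, -4): H = diag(224, 18).
Both eigenvalues are positive, so H is positive definite: a local minimum.

local minimum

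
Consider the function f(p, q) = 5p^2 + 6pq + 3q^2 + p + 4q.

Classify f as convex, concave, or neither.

convex

f is quadratic, so its Hessian is the constant matrix H = [[10, 6], [6, 6]].
det(H) = 24, tr(H) = 16.
det(H) > 0 and tr(H) > 0, so H is positive definite everywhere: convex.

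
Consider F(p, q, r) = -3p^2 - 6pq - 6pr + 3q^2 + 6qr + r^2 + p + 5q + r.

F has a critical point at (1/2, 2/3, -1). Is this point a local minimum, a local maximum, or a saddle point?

saddle point

The Hessian is constant: H = [[-6, -6, -6], [-6, 6, 6], [-6, 6, 2]].
Leading principal minors: Δ₁ = -6, Δ₂ = -72, Δ₃ = 288.
The minors fit neither the all-positive nor the alternating-sign pattern, so H is indefinite: a saddle point.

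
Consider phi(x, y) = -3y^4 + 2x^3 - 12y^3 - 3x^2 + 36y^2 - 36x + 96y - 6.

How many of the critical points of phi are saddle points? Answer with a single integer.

3

phi separates as a function of x plus a function of y, so ∇phi=0 decouples.
∂phi/∂x = 6(x - 3)(x + 2) = 0 at x ∈ {-2, 3}; ∂phi/∂y = -12(y - 2)(y + 1)(y + 4) = 0 at y ∈ {-4, -1, 2}.
The Hessian is diagonal: diag(phi_xx, phi_yy). Second derivatives: phi_xx(-2)=-30, phi_xx(3)=30; phi_yy(-4)=-216, phi_yy(-1)=108, phi_yy(2)=-216.
Saddle points occur where the two diagonal entries have opposite signs: (-2, -1), (3, -4), (3, 2). Count: 3.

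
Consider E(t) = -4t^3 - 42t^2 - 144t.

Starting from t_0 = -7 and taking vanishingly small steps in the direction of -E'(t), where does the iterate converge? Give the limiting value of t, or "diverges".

E'(t) = -12(t + 3)(t + 4), so E'(-7) = -144.
Gradient descent moves in the -E' direction, i.e. t is increasing.
The nearest critical point in that direction is t = -4, where E'' = 12 > 0 (a local minimum). The iterate converges there.

-4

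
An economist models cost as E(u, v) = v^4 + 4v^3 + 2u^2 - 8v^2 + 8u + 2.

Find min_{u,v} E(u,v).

E(u,v) separates as P(u) + Q(v) + 2, so its minimum is min P + min Q + 2.
P'(u) = 4u + 8 vanishes at u ∈ {-2}; Q'(v) = 4v(v - 1)(v + 4) vanishes at v ∈ {-4, 0, 1}.
Local minima of P (where P''>0): P(-2)=-8. Local minima of Q: Q(-4)=-128, Q(1)=-3.
So the global minimum of E is P(-2) + Q(-4) + 2 = -8 − 128 + 2 = -134, attained at (-2, -4).

-134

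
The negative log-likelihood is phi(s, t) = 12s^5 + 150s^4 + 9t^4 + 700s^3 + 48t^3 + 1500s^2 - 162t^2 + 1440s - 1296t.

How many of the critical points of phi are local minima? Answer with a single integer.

4

phi separates as a function of s plus a function of t, so ∇phi=0 decouples.
∂phi/∂s = 60(s + 1)(s + 2)(s + 3)(s + 4) = 0 at s ∈ {-4, -3, -2, -1}; ∂phi/∂t = 36(t - 3)(t + 3)(t + 4) = 0 at t ∈ {-4, -3, 3}.
The Hessian is diagonal: diag(phi_ss, phi_tt). Second derivatives: phi_ss(-4)=-360, phi_ss(-3)=120, phi_ss(-2)=-120, phi_ss(-1)=360; phi_tt(-4)=252, phi_tt(-3)=-216, phi_tt(3)=1512.
Local minima occur where both diagonal entries positive: (-3, -4), (-3, 3), (-1, -4), (-1, 3). Count: 4.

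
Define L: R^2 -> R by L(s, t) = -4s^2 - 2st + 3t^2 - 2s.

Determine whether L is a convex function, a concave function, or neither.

neither

L is quadratic, so its Hessian is the constant matrix H = [[-8, -2], [-2, 6]].
det(H) = -52, tr(H) = -2.
det(H) < 0, so H is indefinite: neither convex nor concave.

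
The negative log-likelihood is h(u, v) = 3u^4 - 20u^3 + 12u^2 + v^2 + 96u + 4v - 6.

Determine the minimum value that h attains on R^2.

-71

h(u,v) separates as P(u) + Q(v) − 6, so its minimum is min P + min Q − 6.
P'(u) = 12(u - 4)(u - 2)(u + 1) vanishes at u ∈ {-1, 2, 4}; Q'(v) = 2v + 4 vanishes at v ∈ {-2}.
Local minima of P (where P''>0): P(-1)=-61, P(4)=64. Local minima of Q: Q(-2)=-4.
So the global minimum of h is P(-1) + Q(-2) − 6 = -61 − 4 − 6 = -71, attained at (-1, -2).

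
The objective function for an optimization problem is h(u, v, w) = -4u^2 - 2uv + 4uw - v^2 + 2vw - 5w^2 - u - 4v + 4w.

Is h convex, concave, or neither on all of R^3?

concave

h is quadratic, so its Hessian is the constant matrix H = [[-8, -2, 4], [-2, -2, 2], [4, 2, -10]].
Leading principal minors: -8, 12, -88.
Signs alternate −, +, − ⇒ H ≺ 0 ⇒ concave.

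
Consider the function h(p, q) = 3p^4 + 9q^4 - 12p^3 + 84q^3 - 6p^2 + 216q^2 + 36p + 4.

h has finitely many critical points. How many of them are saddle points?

4

h separates as a function of p plus a function of q, so ∇h=0 decouples.
∂h/∂p = 12(p - 3)(p - 1)(p + 1) = 0 at p ∈ {-1, 1, 3}; ∂h/∂q = 36q(q + 3)(q + 4) = 0 at q ∈ {-4, -3, 0}.
The Hessian is diagonal: diag(h_pp, h_qq). Second derivatives: h_pp(-1)=96, h_pp(1)=-48, h_pp(3)=96; h_qq(-4)=144, h_qq(-3)=-108, h_qq(0)=432.
Saddle points occur where the two diagonal entries have opposite signs: (-1, -3), (1, -4), (1, 0), (3, -3). Count: 4.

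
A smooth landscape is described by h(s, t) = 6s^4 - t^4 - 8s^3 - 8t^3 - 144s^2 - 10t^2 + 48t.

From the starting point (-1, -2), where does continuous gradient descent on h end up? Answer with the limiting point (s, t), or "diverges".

h is separable, so gradient descent decouples: s follows -∂h/∂s, t follows -∂h/∂t.
∂h/∂s = 24s(s - 4)(s + 3); at s=-1 this is 240, so s decreases.
∂h/∂t = -4(t - 1)(t + 3)(t + 4); at t=-2 this is 24, so t decreases.
s converges to its nearest critical value -3 (a local min of the s-part); t converges to -3. The iterate converges to (-3, -3).

(-3, -3)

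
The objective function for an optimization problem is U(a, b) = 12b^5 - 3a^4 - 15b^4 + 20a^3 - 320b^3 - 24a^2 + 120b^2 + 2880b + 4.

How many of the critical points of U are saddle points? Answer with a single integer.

U separates as a function of a plus a function of b, so ∇U=0 decouples.
∂U/∂a = -12a(a - 4)(a - 1) = 0 at a ∈ {0, 1, 4}; ∂U/∂b = 60(b - 4)(b - 2)(b + 2)(b + 3) = 0 at b ∈ {-3, -2, 2, 4}.
The Hessian is diagonal: diag(U_aa, U_bb). Second derivatives: U_aa(0)=-48, U_aa(1)=36, U_aa(4)=-144; U_bb(-3)=-2100, U_bb(-2)=1440, U_bb(2)=-2400, U_bb(4)=5040.
Saddle points occur where the two diagonal entries have opposite signs: (0, -2), (0, 4), (1, -3), (1, 2), (4, -2), (4, 4). Count: 6.

6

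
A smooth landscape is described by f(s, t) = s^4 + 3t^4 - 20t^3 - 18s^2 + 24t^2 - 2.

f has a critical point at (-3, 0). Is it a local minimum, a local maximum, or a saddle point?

local minimum

The mixed partial ∂²f/∂s∂t is 0, so the Hessian at any point is diag(f_ss, f_tt) = diag(12(s^2 - 3), 12(3t^2 - 10t + 4)).
At (-3, 0): H = diag(72, 48).
Both eigenvalues are positive, so H is positive definite: a local minimum.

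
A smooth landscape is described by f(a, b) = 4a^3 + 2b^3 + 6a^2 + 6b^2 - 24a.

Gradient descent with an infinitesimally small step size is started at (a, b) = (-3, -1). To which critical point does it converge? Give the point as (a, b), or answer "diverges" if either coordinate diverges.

diverges

f is separable, so gradient descent decouples: a follows -∂f/∂a, b follows -∂f/∂b.
∂f/∂a = 12(a - 1)(a + 2); at a=-3 this is 48, so a decreases.
∂f/∂b = 6b(b + 2); at b=-1 this is -6, so b increases.
The a-coordinate has no critical point in that direction and runs off to infinity.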